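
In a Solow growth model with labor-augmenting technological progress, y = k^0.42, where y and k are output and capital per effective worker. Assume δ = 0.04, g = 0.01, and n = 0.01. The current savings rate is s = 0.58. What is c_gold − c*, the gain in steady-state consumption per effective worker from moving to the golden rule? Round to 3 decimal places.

n + g + δ = 0.01 + 0.01 + 0.04 = 0.06.
Current steady state (s = 0.58): k* = (0.58/0.06)^(1/0.58) ≈ 49.9750, y* = 49.9750^0.42 ≈ 5.1698, c* = (1−0.58)·5.1698 ≈ 2.1713.
At the golden rule the marginal product of capital equals n+g+δ: 0.42·k^(0.42−1) = 0.06. Solving, k_gold = (0.42/0.06)^(1/0.58) ≈ 28.6461.
y_gold = 28.6461^0.42 ≈ 4.0923, c_gold = y_gold − 0.06·k_gold ≈ 2.3735.
Gain: Δc = 2.3735 − 2.1713 ≈ 0.2022.

Δc ≈ 0.202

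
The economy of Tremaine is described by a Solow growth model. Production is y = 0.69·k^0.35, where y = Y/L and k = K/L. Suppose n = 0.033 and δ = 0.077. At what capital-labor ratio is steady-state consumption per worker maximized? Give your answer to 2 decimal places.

k_gold ≈ 3.35

The effective depreciation rate is n + δ = 0.033 + 0.077 = 0.11.
Maximizing c = f(k) − (n+δ)·k gives f'(k) = n+δ, i.e. 0.35·0.69·k^(0.35−1) = 0.11, so k_gold = (0.35·0.69/0.11)^(1/0.65) ≈ 3.3529.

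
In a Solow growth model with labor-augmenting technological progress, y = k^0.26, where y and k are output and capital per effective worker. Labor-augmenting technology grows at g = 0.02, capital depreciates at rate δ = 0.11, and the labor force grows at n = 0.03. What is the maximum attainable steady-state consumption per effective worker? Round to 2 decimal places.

Break-even investment rate: n + g + δ = 0.03 + 0.02 + 0.11 = 0.16.
Maximizing c = f(k) − (n+g+δ)·k gives f'(k) = n+g+δ, i.e. 0.26·k^(0.26−1) = 0.16, so k_gold = (0.26/0.16)^(1/0.74) ≈ 1.9272.
y_gold = 1.9272^0.26 ≈ 1.1860.
c_gold = y_gold − (n+g+δ)·k_gold = 1.1860 − 0.16·1.9272 ≈ 0.8776.

c_gold ≈ 0.88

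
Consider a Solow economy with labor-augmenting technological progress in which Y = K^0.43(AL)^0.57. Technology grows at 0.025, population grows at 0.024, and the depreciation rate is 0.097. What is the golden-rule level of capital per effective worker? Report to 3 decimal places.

k_gold ≈ 6.653

The effective depreciation rate is n + g + δ = 0.024 + 0.025 + 0.097 = 0.146.
Golden rule sets MPK = n+g+δ: 0.43·k^(0.43−1) = 0.146, so k_gold = (0.43/0.146)^(1/0.57) ≈ 6.6529.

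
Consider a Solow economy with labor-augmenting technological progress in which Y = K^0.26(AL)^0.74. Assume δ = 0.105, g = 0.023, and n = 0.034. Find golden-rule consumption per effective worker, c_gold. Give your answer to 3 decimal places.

c_gold ≈ 0.874

Break-even investment rate: n + g + δ = 0.034 + 0.023 + 0.105 = 0.162.
At the golden rule the marginal product of capital equals n+g+δ: 0.26·k^(0.26−1) = 0.162. Solving, k_gold = (0.26/0.162)^(1/0.74) ≈ 1.8952.
y_gold = 1.8952^0.26 ≈ 1.1808.
c_gold = y_gold − (n+g+δ)·k_gold = 1.1808 − 0.162·1.8952 ≈ 0.8738.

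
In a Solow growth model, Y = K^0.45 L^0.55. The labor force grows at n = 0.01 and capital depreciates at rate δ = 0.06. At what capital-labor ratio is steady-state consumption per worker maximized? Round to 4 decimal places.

Capital per worker breaks even when investment replaces (n + δ)·k; here n + δ = 0.07.
Golden rule sets MPK = n+δ: 0.45·k^(0.45−1) = 0.07, so k_gold = (0.45/0.07)^(1/0.55) ≈ 29.4645.

k_gold ≈ 29.4645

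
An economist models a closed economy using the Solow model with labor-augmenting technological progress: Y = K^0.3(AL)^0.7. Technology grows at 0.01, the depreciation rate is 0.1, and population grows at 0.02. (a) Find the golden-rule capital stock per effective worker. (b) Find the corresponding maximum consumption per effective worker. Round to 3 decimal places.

The effective depreciation rate is n + g + δ = 0.02 + 0.01 + 0.1 = 0.13.
Maximizing c = f(k) − (n+g+δ)·k gives f'(k) = n+g+δ, i.e. 0.3·k^(0.3−1) = 0.13, so k_gold = (0.3/0.13)^(1/0.7) ≈ 3.3024.
y_gold = 3.3024^0.3 ≈ 1.4310; c_gold = y_gold − 0.13·k_gold ≈ 1.0017.

(a) k_gold ≈ 3.302; (b) c_gold ≈ 1.002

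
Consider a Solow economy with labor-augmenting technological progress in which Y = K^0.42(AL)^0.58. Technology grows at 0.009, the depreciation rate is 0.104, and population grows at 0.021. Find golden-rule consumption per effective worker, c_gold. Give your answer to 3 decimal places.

c_gold ≈ 1.326

The effective depreciation rate is n + g + δ = 0.021 + 0.009 + 0.104 = 0.134.
Setting f'(k) = n+g+δ gives 0.42·k^(0.42−1) = 0.134, hence k_gold = (0.42/0.134)^(1/0.58) ≈ 7.1684.
y_gold = 7.1684^0.42 ≈ 2.2871.
c_gold = y_gold − (n+g+δ)·k_gold = 2.2871 − 0.134·7.1684 ≈ 1.3265.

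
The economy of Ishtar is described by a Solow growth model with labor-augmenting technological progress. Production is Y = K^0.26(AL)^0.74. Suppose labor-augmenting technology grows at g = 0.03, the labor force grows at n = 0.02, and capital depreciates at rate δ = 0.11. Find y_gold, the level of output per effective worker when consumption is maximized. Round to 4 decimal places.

y_gold ≈ 1.1860

Break-even investment rate: n + g + δ = 0.02 + 0.03 + 0.11 = 0.16.
At the golden rule the marginal product of capital equals n+g+δ: 0.26·k^(0.26−1) = 0.16. Solving, k_gold = (0.26/0.16)^(1/0.74) ≈ 1.9272.
Output: y_gold = k_gold^0.26 = 1.9272^0.26 ≈ 1.1860.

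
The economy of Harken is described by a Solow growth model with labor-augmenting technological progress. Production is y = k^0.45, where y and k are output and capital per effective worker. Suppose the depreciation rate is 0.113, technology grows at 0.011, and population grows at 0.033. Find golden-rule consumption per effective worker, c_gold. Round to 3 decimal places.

c_gold ≈ 1.302

The effective depreciation rate is n + g + δ = 0.033 + 0.011 + 0.113 = 0.157.
Golden rule sets MPK = n+g+δ: 0.45·k^(0.45−1) = 0.157, so k_gold = (0.45/0.157)^(1/0.55) ≈ 6.7839.
y_gold = 6.7839^0.45 ≈ 2.3668.
c_gold = y_gold − (n+g+δ)·k_gold = 2.3668 − 0.157·6.7839 ≈ 1.3018.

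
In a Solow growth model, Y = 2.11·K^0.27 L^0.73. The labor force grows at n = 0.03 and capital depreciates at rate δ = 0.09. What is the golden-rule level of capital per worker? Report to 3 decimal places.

The effective depreciation rate is n + δ = 0.03 + 0.09 = 0.12.
Setting f'(k) = n+δ gives 0.27·2.11·k^(0.27−1) = 0.12, hence k_gold = (0.27·2.11/0.12)^(1/0.73) ≈ 8.4463.

k_gold ≈ 8.446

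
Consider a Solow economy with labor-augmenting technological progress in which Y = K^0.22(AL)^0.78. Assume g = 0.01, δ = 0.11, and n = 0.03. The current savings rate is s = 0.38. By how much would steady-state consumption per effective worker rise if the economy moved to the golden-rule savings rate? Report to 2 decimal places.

Break-even investment rate: n + g + δ = 0.03 + 0.01 + 0.11 = 0.15.
Current steady state (s = 0.38): k* = (0.38/0.15)^(1/0.78) ≈ 3.2927, y* = 3.2927^0.22 ≈ 1.2998, c* = (1−0.38)·1.2998 ≈ 0.8058.
Golden rule sets MPK = n+g+δ: 0.22·k^(0.22−1) = 0.15, so k_gold = (0.22/0.15)^(1/0.78) ≈ 1.6340.
y_gold = 1.6340^0.22 ≈ 1.1141, c_gold = y_gold − 0.15·k_gold ≈ 0.8690.
Gain: Δc = 0.8690 − 0.8058 ≈ 0.0631.

Δc ≈ 0.06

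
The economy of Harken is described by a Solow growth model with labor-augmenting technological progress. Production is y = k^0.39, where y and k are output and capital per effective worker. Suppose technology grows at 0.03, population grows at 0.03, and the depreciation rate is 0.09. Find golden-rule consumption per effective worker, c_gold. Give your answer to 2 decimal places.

n + g + δ = 0.03 + 0.03 + 0.09 = 0.15.
Maximizing c = f(k) − (n+g+δ)·k gives f'(k) = n+g+δ, i.e. 0.39·k^(0.39−1) = 0.15, so k_gold = (0.39/0.15)^(1/0.61) ≈ 4.7894.
y_gold = 4.7894^0.39 ≈ 1.8421.
c_gold = y_gold − (n+g+δ)·k_gold = 1.8421 − 0.15·4.7894 ≈ 1.1237.

c_gold ≈ 1.12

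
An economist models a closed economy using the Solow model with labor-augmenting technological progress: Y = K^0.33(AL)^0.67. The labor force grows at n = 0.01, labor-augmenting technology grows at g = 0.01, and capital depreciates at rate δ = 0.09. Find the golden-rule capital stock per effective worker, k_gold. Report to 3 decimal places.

k_gold ≈ 5.154

Break-even investment rate: n + g + δ = 0.01 + 0.01 + 0.09 = 0.11.
Golden rule sets MPK = n+g+δ: 0.33·k^(0.33−1) = 0.11, so k_gold = (0.33/0.11)^(1/0.67) ≈ 5.1537.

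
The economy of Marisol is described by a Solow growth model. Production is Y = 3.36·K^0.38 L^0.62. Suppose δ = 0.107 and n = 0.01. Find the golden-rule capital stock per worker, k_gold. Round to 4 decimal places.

n + δ = 0.01 + 0.107 = 0.117.
Golden rule sets MPK = n+δ: 0.38·3.36·k^(0.38−1) = 0.117, so k_gold = (0.38·3.36/0.117)^(1/0.62) ≈ 47.2163.

k_gold ≈ 47.2163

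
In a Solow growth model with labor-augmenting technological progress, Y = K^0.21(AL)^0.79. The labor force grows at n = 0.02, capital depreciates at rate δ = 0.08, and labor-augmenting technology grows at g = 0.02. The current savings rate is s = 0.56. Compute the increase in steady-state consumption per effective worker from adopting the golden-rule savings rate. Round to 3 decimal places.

Δc ≈ 0.254

The effective depreciation rate is n + g + δ = 0.02 + 0.02 + 0.08 = 0.12.
Current steady state (s = 0.56): k* = (0.56/0.12)^(1/0.79) ≈ 7.0282, y* = 7.0282^0.21 ≈ 1.5060, c* = (1−0.56)·1.5060 ≈ 0.6627.
Golden rule sets MPK = n+g+δ: 0.21·k^(0.21−1) = 0.12, so k_gold = (0.21/0.12)^(1/0.79) ≈ 2.0307.
y_gold = 2.0307^0.21 ≈ 1.1604, c_gold = y_gold − 0.12·k_gold ≈ 0.9167.
Gain: Δc = 0.9167 − 0.6627 ≈ 0.2541.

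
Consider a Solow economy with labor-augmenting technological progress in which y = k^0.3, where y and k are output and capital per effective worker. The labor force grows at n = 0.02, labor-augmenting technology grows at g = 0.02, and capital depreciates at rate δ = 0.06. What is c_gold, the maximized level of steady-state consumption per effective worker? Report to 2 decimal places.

The effective depreciation rate is n + g + δ = 0.02 + 0.02 + 0.06 = 0.1.
Setting f'(k) = n+g+δ gives 0.3·k^(0.3−1) = 0.1, hence k_gold = (0.3/0.1)^(1/0.7) ≈ 4.8040.
y_gold = 4.8040^0.3 ≈ 1.6013.
c_gold = y_gold − (n+g+δ)·k_gold = 1.6013 − 0.1·4.8040 ≈ 1.1209.

c_gold ≈ 1.12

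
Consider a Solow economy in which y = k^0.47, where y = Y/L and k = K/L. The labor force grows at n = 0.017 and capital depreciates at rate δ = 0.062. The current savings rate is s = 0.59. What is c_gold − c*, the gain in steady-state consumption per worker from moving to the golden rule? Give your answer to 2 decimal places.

Break-even investment rate: n + δ = 0.017 + 0.062 = 0.079.
Current steady state (s = 0.59): k* = (0.59/0.079)^(1/0.53) ≈ 44.4216, y* = 44.4216^0.47 ≈ 5.9480, c* = (1−0.59)·5.9480 ≈ 2.4387.
Setting f'(k) = n+δ gives 0.47·k^(0.47−1) = 0.079, hence k_gold = (0.47/0.079)^(1/0.53) ≈ 28.9245.
y_gold = 28.9245^0.47 ≈ 4.8618, c_gold = y_gold − 0.079·k_gold ≈ 2.5767.
Gain: Δc = 2.5767 − 2.4387 ≈ 0.1381.

Δc ≈ 0.14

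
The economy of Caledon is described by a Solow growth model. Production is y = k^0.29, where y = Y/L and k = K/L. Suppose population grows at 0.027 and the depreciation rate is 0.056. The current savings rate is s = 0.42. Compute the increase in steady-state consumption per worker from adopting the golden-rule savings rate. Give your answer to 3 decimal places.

The effective depreciation rate is n + δ = 0.027 + 0.056 = 0.083.
Current steady state (s = 0.42): k* = (0.42/0.083)^(1/0.71) ≈ 9.8127, y* = 9.8127^0.29 ≈ 1.9392, c* = (1−0.42)·1.9392 ≈ 1.1247.
Setting f'(k) = n+δ gives 0.29·k^(0.29−1) = 0.083, hence k_gold = (0.29/0.083)^(1/0.71) ≈ 5.8242.
y_gold = 5.8242^0.29 ≈ 1.6669, c_gold = y_gold − 0.083·k_gold ≈ 1.1835.
Gain: Δc = 1.1835 − 1.1247 ≈ 0.0588.

Δc ≈ 0.059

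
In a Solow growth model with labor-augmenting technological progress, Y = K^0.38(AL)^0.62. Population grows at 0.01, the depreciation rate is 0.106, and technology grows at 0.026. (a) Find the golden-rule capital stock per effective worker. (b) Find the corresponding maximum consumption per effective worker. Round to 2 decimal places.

Break-even investment rate: n + g + δ = 0.01 + 0.026 + 0.106 = 0.142.
Setting f'(k) = n+g+δ gives 0.38·k^(0.38−1) = 0.142, hence k_gold = (0.38/0.142)^(1/0.62) ≈ 4.8922.
y_gold = 4.8922^0.38 ≈ 1.8282; c_gold = y_gold − 0.142·k_gold ≈ 1.1335.

(a) k_gold ≈ 4.89; (b) c_gold ≈ 1.13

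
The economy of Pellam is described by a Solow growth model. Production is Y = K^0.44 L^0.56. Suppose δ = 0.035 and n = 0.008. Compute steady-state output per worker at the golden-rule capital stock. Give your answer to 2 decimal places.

y_gold ≈ 6.22

The effective depreciation rate is n + δ = 0.008 + 0.035 = 0.043.
Golden rule sets MPK = n+δ: 0.44·k^(0.44−1) = 0.043, so k_gold = (0.44/0.043)^(1/0.56) ≈ 63.6126.
Output: y_gold = k_gold^0.44 = 63.6126^0.44 ≈ 6.2167.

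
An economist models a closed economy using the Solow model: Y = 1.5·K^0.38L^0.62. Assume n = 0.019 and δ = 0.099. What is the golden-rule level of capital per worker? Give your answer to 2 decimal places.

n + δ = 0.019 + 0.099 = 0.118.
Golden rule sets MPK = n+δ: 0.38·1.5·k^(0.38−1) = 0.118, so k_gold = (0.38·1.5/0.118)^(1/0.62) ≈ 12.6828.

k_gold ≈ 12.68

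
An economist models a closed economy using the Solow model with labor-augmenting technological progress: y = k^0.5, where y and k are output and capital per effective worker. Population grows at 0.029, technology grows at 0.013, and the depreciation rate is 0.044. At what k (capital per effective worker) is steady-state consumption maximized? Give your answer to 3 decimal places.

n + g + δ = 0.029 + 0.013 + 0.044 = 0.086.
At the golden rule the marginal product of capital equals n+g+δ: 0.5·k^(0.5−1) = 0.086. Solving, k_gold = (0.5/0.086)^(1/0.5) ≈ 33.8021.

k_gold ≈ 33.802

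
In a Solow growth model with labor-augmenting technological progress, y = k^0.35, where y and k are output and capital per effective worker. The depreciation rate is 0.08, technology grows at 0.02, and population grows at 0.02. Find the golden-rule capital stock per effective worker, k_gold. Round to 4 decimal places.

Break-even investment rate: n + g + δ = 0.02 + 0.02 + 0.08 = 0.12.
Setting f'(k) = n+g+δ gives 0.35·k^(0.35−1) = 0.12, hence k_gold = (0.35/0.12)^(1/0.65) ≈ 5.1905.

k_gold ≈ 5.1905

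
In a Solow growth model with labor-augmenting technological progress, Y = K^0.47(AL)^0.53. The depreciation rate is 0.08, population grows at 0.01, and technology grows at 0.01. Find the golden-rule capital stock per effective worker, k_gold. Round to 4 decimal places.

Capital per effective worker breaks even when investment replaces (n + g + δ)·k; here n + g + δ = 0.1.
Maximizing c = f(k) − (n+g+δ)·k gives f'(k) = n+g+δ, i.e. 0.47·k^(0.47−1) = 0.1, so k_gold = (0.47/0.1)^(1/0.53) ≈ 18.5400.

k_gold ≈ 18.5400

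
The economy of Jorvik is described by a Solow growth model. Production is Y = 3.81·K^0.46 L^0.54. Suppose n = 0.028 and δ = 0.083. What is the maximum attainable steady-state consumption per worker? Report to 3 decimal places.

The effective depreciation rate is n + δ = 0.028 + 0.083 = 0.111.
Golden rule sets MPK = n+δ: 0.46·3.81·k^(0.46−1) = 0.111, so k_gold = (0.46·3.81/0.111)^(1/0.54) ≈ 165.6475.
y_gold = 3.81·165.6475^0.46 ≈ 39.9715.
c_gold = y_gold − (n+δ)·k_gold = 39.9715 − 0.111·165.6475 ≈ 21.5846.

c_gold ≈ 21.585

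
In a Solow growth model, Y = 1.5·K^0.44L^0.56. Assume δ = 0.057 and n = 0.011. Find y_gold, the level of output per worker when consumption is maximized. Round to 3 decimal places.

Break-even investment rate: n + δ = 0.011 + 0.057 = 0.068.
Setting f'(k) = n+δ gives 0.44·1.5·k^(0.44−1) = 0.068, hence k_gold = (0.44·1.5/0.068)^(1/0.56) ≈ 57.8845.
Output: y_gold = 1.5·k_gold^0.44 = 1.5·57.8845^0.44 ≈ 8.9458.

y_gold ≈ 8.946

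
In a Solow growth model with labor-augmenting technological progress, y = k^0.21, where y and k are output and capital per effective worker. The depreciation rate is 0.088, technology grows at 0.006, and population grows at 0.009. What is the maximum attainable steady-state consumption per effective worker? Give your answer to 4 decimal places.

n + g + δ = 0.009 + 0.006 + 0.088 = 0.103.
Setting f'(k) = n+g+δ gives 0.21·k^(0.21−1) = 0.103, hence k_gold = (0.21/0.103)^(1/0.79) ≈ 2.4639.
y_gold = 2.4639^0.21 ≈ 1.2085.
c_gold = y_gold − (n+g+δ)·k_gold = 1.2085 − 0.103·2.4639 ≈ 0.9547.

c_gold ≈ 0.9547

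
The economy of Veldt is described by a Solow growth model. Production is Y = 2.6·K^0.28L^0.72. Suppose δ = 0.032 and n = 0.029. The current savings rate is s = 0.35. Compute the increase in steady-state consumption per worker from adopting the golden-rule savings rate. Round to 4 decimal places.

The effective depreciation rate is n + δ = 0.029 + 0.032 = 0.061.
Current steady state (s = 0.35): k* = (0.35·2.6/0.061)^(1/0.72) ≈ 42.6732, y* = 2.6·42.6732^0.28 ≈ 7.4373, c* = (1−0.35)·7.4373 ≈ 4.8343.
Setting f'(k) = n+δ gives 0.28·2.6·k^(0.28−1) = 0.061, hence k_gold = (0.28·2.6/0.061)^(1/0.72) ≈ 31.3010.
y_gold = 2.6·31.3010^0.28 ≈ 6.8191, c_gold = y_gold − 0.061·k_gold ≈ 4.9098.
Gain: Δc = 4.9098 − 4.8343 ≈ 0.0755.

Δc ≈ 0.0755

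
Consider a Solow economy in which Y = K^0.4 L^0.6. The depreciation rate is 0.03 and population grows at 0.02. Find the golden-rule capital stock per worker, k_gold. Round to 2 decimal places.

k_gold ≈ 32.00

The effective depreciation rate is n + δ = 0.02 + 0.03 = 0.05.
Maximizing c = f(k) − (n+δ)·k gives f'(k) = n+δ, i.e. 0.4·k^(0.4−1) = 0.05, so k_gold = (0.4/0.05)^(1/0.6) ≈ 32.0000.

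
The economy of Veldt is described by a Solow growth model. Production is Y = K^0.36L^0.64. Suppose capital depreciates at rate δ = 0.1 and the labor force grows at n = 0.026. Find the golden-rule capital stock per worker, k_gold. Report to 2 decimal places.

Break-even investment rate: n + δ = 0.026 + 0.1 = 0.126.
Golden rule sets MPK = n+δ: 0.36·k^(0.36−1) = 0.126, so k_gold = (0.36/0.126)^(1/0.64) ≈ 5.1570.

k_gold ≈ 5.16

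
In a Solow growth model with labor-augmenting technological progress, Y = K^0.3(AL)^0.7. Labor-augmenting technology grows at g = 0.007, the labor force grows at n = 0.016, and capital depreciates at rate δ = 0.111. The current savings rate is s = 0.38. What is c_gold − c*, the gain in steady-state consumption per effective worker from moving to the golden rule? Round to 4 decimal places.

Δc ≈ 0.0196

n + g + δ = 0.016 + 0.007 + 0.111 = 0.134.
Current steady state (s = 0.38): k* = (0.38/0.134)^(1/0.7) ≈ 4.4329, y* = 4.4329^0.3 ≈ 1.5632, c* = (1−0.38)·1.5632 ≈ 0.9692.
Maximizing c = f(k) − (n+g+δ)·k gives f'(k) = n+g+δ, i.e. 0.3·k^(0.3−1) = 0.134, so k_gold = (0.3/0.134)^(1/0.7) ≈ 3.1624.
y_gold = 3.1624^0.3 ≈ 1.4126, c_gold = y_gold − 0.134·k_gold ≈ 0.9888.
Gain: Δc = 0.9888 − 0.9692 ≈ 0.0196.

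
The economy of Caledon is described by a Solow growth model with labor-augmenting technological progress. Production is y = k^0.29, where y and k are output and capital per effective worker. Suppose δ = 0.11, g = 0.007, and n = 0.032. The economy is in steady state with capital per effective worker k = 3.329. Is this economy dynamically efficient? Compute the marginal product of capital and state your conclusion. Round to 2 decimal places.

Capital per effective worker breaks even when investment replaces (n + g + δ)·k; here n + g + δ = 0.149.
MPK = 0.29·k^(0.29−1) = 0.29·3.329^(-0.71) ≈ 0.1235.
MPK < 0.149, so the economy is dynamically inefficient (over-saving).

dynamically inefficient; MPK ≈ 0.12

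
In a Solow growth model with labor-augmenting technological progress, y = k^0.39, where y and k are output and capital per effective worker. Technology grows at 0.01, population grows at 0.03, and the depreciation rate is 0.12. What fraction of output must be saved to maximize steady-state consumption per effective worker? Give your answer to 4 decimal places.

Break-even investment rate: n + g + δ = 0.03 + 0.01 + 0.12 = 0.16.
At the golden rule MPK = n+g+δ, and in any Cobb-Douglas steady state s = (n+g+δ)·k/y = MPK·k/y = capital's share 0.39.

s_gold = 0.3900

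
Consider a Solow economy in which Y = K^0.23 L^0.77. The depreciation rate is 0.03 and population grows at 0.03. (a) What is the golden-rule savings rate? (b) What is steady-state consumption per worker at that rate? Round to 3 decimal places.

n + δ = 0.03 + 0.03 = 0.06.
For Cobb-Douglas, s_gold equals capital's share: s_gold = 0.23.
Setting f'(k) = n+δ gives 0.23·k^(0.23−1) = 0.06, hence k_gold = (0.23/0.06)^(1/0.77) ≈ 5.7265.
y_gold = 5.7265^0.23 ≈ 1.4939; c_gold = (1−0.23)·y_gold ≈ 1.1503.

(a) s_gold = 0.230; (b) c_gold ≈ 1.150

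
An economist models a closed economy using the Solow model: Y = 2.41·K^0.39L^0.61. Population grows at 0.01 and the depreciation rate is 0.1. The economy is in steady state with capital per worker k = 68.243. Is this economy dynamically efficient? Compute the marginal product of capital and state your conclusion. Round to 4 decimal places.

Capital per worker breaks even when investment replaces (n + δ)·k; here n + δ = 0.11.
MPK = 0.39·2.41·k^(0.39−1) = 0.39·2.41·68.243^(-0.61) ≈ 0.0715.
MPK < 0.11, so the economy is dynamically inefficient (over-saving).

dynamically inefficient; MPK ≈ 0.0715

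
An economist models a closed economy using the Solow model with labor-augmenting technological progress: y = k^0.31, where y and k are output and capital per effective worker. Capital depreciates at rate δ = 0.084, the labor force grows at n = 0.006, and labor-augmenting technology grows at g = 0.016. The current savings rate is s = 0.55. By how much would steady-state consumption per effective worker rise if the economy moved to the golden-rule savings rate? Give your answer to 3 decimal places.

The effective depreciation rate is n + g + δ = 0.006 + 0.016 + 0.084 = 0.106.
Current steady state (s = 0.55): k* = (0.55/0.106)^(1/0.69) ≈ 10.8721, y* = 10.8721^0.31 ≈ 2.0954, c* = (1−0.55)·2.0954 ≈ 0.9429.
Setting f'(k) = n+g+δ gives 0.31·k^(0.31−1) = 0.106, hence k_gold = (0.31/0.106)^(1/0.69) ≈ 4.7363.
y_gold = 4.7363^0.31 ≈ 1.6195, c_gold = y_gold − 0.106·k_gold ≈ 1.1175.
Gain: Δc = 1.1175 − 0.9429 ≈ 0.1746.

Δc ≈ 0.175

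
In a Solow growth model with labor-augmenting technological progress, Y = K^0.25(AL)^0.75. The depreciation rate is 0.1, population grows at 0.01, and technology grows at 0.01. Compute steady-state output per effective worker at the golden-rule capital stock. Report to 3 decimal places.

Capital per effective worker breaks even when investment replaces (n + g + δ)·k; here n + g + δ = 0.12.
Golden rule sets MPK = n+g+δ: 0.25·k^(0.25−1) = 0.12, so k_gold = (0.25/0.12)^(1/0.75) ≈ 2.6608.
Output: y_gold = k_gold^0.25 = 2.6608^0.25 ≈ 1.2772.

y_gold ≈ 1.277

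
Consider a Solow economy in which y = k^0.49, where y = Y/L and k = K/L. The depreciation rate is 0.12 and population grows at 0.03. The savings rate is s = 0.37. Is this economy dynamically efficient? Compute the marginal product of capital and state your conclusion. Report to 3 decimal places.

The effective depreciation rate is n + δ = 0.03 + 0.12 = 0.15.
Steady-state k*: s·k^0.49 = 0.15·k gives k* = (0.37/0.15)^(1/0.51) ≈ 5.8728.
MPK = 0.49·5.8728^(-0.51) ≈ 0.1986.
MPK > n+δ = 0.15, so the economy is dynamically efficient (under-saving).

dynamically efficient; MPK ≈ 0.199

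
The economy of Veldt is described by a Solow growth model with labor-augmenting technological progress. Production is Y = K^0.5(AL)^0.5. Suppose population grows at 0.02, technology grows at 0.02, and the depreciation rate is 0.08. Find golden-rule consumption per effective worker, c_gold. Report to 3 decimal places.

Break-even investment rate: n + g + δ = 0.02 + 0.02 + 0.08 = 0.12.
Setting f'(k) = n+g+δ gives 0.5·k^(0.5−1) = 0.12, hence k_gold = (0.5/0.12)^(1/0.5) ≈ 17.3611.
y_gold = 17.3611^0.5 ≈ 4.1667.
c_gold = y_gold − (n+g+δ)·k_gold = 4.1667 − 0.12·17.3611 ≈ 2.0833.

c_gold ≈ 2.083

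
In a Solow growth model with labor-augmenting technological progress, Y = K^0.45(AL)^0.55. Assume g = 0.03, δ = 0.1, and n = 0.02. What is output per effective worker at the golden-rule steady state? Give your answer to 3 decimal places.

Capital per effective worker breaks even when investment replaces (n + g + δ)·k; here n + g + δ = 0.15.
Setting f'(k) = n+g+δ gives 0.45·k^(0.45−1) = 0.15, hence k_gold = (0.45/0.15)^(1/0.55) ≈ 7.3704.
Output: y_gold = k_gold^0.45 = 7.3704^0.45 ≈ 2.4568.

y_gold ≈ 2.457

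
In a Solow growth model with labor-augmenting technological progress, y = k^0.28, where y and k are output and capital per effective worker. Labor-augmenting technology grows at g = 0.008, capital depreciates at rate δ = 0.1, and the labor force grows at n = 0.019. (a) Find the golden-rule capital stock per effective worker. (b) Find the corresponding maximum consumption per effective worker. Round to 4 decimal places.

The effective depreciation rate is n + g + δ = 0.019 + 0.008 + 0.1 = 0.127.
Setting f'(k) = n+g+δ gives 0.28·k^(0.28−1) = 0.127, hence k_gold = (0.28/0.127)^(1/0.72) ≈ 2.9983.
y_gold = 2.9983^0.28 ≈ 1.3600; c_gold = y_gold − 0.127·k_gold ≈ 0.9792.

(a) k_gold ≈ 2.9983; (b) c_gold ≈ 0.9792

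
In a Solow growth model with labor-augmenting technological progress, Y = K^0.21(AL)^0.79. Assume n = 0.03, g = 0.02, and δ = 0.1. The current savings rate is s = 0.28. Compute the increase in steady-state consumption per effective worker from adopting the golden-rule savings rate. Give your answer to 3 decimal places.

Δc ≈ 0.014

Break-even investment rate: n + g + δ = 0.03 + 0.02 + 0.1 = 0.15.
Current steady state (s = 0.28): k* = (0.28/0.15)^(1/0.79) ≈ 2.2035, y* = 2.2035^0.21 ≈ 1.1805, c* = (1−0.28)·1.1805 ≈ 0.8499.
At the golden rule the marginal product of capital equals n+g+δ: 0.21·k^(0.21−1) = 0.15. Solving, k_gold = (0.21/0.15)^(1/0.79) ≈ 1.5310.
y_gold = 1.5310^0.21 ≈ 1.0936, c_gold = y_gold − 0.15·k_gold ≈ 0.8639.
Gain: Δc = 0.8639 − 0.8499 ≈ 0.0140.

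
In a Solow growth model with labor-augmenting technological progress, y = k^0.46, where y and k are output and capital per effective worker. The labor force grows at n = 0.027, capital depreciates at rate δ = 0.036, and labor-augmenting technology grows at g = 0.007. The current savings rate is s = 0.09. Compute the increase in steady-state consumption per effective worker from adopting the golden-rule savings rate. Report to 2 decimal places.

Δc ≈ 1.56

Capital per effective worker breaks even when investment replaces (n + g + δ)·k; here n + g + δ = 0.07.
Current steady state (s = 0.09): k* = (0.09/0.07)^(1/0.54) ≈ 1.5926, y* = 1.5926^0.46 ≈ 1.2387, c* = (1−0.09)·1.2387 ≈ 1.1272.
Setting f'(k) = n+g+δ gives 0.46·k^(0.46−1) = 0.07, hence k_gold = (0.46/0.07)^(1/0.54) ≈ 32.6727.
y_gold = 32.6727^0.46 ≈ 4.9719, c_gold = y_gold − 0.07·k_gold ≈ 2.6848.
Gain: Δc = 2.6848 − 1.1272 ≈ 1.5576.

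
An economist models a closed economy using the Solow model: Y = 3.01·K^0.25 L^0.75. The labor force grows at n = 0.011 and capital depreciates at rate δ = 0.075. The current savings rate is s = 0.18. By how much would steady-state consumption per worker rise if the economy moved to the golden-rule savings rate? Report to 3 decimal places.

Δc ≈ 0.093

n + δ = 0.011 + 0.075 = 0.086.
Current steady state (s = 0.18): k* = (0.18·3.01/0.086)^(1/0.75) ≈ 11.6356, y* = 3.01·11.6356^0.25 ≈ 5.5592, c* = (1−0.18)·5.5592 ≈ 4.5586.
Golden rule sets MPK = n+δ: 0.25·3.01·k^(0.25−1) = 0.086, so k_gold = (0.25·3.01/0.086)^(1/0.75) ≈ 18.0306.
y_gold = 3.01·18.0306^0.25 ≈ 6.2025, c_gold = y_gold − 0.086·k_gold ≈ 4.6519.
Gain: Δc = 4.6519 − 4.5586 ≈ 0.0933.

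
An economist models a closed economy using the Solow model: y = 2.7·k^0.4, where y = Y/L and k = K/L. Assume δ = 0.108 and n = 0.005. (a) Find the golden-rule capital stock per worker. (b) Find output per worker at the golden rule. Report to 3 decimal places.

(a) k_gold ≈ 43.044; (b) y_gold ≈ 12.160

Break-even investment rate: n + δ = 0.005 + 0.108 = 0.113.
Setting f'(k) = n+δ gives 0.4·2.7·k^(0.4−1) = 0.113, hence k_gold = (0.4·2.7/0.113)^(1/0.6) ≈ 43.0436.
y_gold = 2.7·43.0436^0.4 ≈ 12.1598.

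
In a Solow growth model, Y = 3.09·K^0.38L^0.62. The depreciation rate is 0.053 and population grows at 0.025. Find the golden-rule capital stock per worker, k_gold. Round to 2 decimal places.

k_gold ≈ 79.33

Capital per worker breaks even when investment replaces (n + δ)·k; here n + δ = 0.078.
Setting f'(k) = n+δ gives 0.38·3.09·k^(0.38−1) = 0.078, hence k_gold = (0.38·3.09/0.078)^(1/0.62) ≈ 79.3289.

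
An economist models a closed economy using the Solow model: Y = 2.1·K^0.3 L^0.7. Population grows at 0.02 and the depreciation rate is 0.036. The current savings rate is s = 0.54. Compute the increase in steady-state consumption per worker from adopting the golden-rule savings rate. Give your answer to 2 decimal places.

Δc ≈ 0.64

Break-even investment rate: n + δ = 0.02 + 0.036 = 0.056.
Current steady state (s = 0.54): k* = (0.54·2.1/0.056)^(1/0.7) ≈ 73.5058, y* = 2.1·73.5058^0.3 ≈ 7.6228, c* = (1−0.54)·7.6228 ≈ 3.5065.
At the golden rule the marginal product of capital equals n+δ: 0.3·2.1·k^(0.3−1) = 0.056. Solving, k_gold = (0.3·2.1/0.056)^(1/0.7) ≈ 31.7429.
y_gold = 2.1·31.7429^0.3 ≈ 5.9253, c_gold = y_gold − 0.056·k_gold ≈ 4.1477.
Gain: Δc = 4.1477 − 3.5065 ≈ 0.6412.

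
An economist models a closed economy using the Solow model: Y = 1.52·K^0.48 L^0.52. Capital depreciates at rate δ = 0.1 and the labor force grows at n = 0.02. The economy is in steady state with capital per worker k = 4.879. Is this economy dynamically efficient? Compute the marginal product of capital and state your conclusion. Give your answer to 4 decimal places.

The effective depreciation rate is n + δ = 0.02 + 0.1 = 0.12.
MPK = 0.48·1.52·k^(0.48−1) = 0.48·1.52·4.879^(-0.52) ≈ 0.3200.
MPK > 0.12, so the economy is dynamically efficient (under-saving).

dynamically efficient; MPK ≈ 0.3200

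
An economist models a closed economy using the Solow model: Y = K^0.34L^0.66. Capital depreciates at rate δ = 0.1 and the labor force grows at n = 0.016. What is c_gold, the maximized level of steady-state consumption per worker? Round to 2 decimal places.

Break-even investment rate: n + δ = 0.016 + 0.1 = 0.116.
Maximizing c = f(k) − (n+δ)·k gives f'(k) = n+δ, i.e. 0.34·k^(0.34−1) = 0.116, so k_gold = (0.34/0.116)^(1/0.66) ≈ 5.1004.
y_gold = 5.1004^0.34 ≈ 1.7401.
c_gold = y_gold − (n+δ)·k_gold = 1.7401 − 0.116·5.1004 ≈ 1.1485.

c_gold ≈ 1.15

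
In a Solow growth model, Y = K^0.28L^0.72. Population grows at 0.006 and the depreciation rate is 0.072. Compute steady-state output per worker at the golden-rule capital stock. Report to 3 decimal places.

y_gold ≈ 1.644

The effective depreciation rate is n + δ = 0.006 + 0.072 = 0.078.
Maximizing c = f(k) − (n+δ)·k gives f'(k) = n+δ, i.e. 0.28·k^(0.28−1) = 0.078, so k_gold = (0.28/0.078)^(1/0.72) ≈ 5.9009.
Output: y_gold = k_gold^0.28 = 5.9009^0.28 ≈ 1.6438.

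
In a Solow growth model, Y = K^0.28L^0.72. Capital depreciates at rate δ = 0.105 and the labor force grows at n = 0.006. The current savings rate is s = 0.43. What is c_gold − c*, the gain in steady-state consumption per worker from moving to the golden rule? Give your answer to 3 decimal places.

n + δ = 0.006 + 0.105 = 0.111.
Current steady state (s = 0.43): k* = (0.43/0.111)^(1/0.72) ≈ 6.5595, y* = 6.5595^0.28 ≈ 1.6933, c* = (1−0.43)·1.6933 ≈ 0.9652.
At the golden rule the marginal product of capital equals n+δ: 0.28·k^(0.28−1) = 0.111. Solving, k_gold = (0.28/0.111)^(1/0.72) ≈ 3.6150.
y_gold = 3.6150^0.28 ≈ 1.4331, c_gold = y_gold − 0.111·k_gold ≈ 1.0318.
Gain: Δc = 1.0318 − 0.9652 ≈ 0.0667.

Δc ≈ 0.067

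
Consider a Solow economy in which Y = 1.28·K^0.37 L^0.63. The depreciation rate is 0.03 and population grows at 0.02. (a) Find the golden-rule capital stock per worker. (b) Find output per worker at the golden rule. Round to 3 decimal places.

(a) k_gold ≈ 35.474; (b) y_gold ≈ 4.794

The effective depreciation rate is n + δ = 0.02 + 0.03 = 0.05.
Maximizing c = f(k) − (n+δ)·k gives f'(k) = n+δ, i.e. 0.37·1.28·k^(0.37−1) = 0.05, so k_gold = (0.37·1.28/0.05)^(1/0.63) ≈ 35.4738.
y_gold = 1.28·35.4738^0.37 ≈ 4.7938.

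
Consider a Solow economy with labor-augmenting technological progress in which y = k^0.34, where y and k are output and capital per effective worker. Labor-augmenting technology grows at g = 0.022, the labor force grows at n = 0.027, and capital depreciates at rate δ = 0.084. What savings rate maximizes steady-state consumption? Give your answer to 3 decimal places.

s_gold = 0.340

Break-even investment rate: n + g + δ = 0.027 + 0.022 + 0.084 = 0.133.
At the golden rule MPK = n+g+δ, and in any Cobb-Douglas steady state s = (n+g+δ)·k/y = MPK·k/y = capital's share 0.34.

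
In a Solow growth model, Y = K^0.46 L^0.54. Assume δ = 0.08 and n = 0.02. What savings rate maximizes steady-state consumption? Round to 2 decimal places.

s_gold = 0.46

Capital per worker breaks even when investment replaces (n + δ)·k; here n + δ = 0.1.
At the golden rule MPK = n+δ, and in any Cobb-Douglas steady state s = (n+δ)·k/y = MPK·k/y = capital's share 0.46.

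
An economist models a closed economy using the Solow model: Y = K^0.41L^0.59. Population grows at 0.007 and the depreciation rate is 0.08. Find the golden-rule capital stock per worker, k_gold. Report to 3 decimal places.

k_gold ≈ 13.840

n + δ = 0.007 + 0.08 = 0.087.
Golden rule sets MPK = n+δ: 0.41·k^(0.41−1) = 0.087, so k_gold = (0.41/0.087)^(1/0.59) ≈ 13.8397.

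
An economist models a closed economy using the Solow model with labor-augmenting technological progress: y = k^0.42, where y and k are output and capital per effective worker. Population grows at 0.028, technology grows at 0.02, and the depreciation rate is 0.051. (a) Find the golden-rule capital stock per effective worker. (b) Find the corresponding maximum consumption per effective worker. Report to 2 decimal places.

(a) k_gold ≈ 12.08; (b) c_gold ≈ 1.65

Capital per effective worker breaks even when investment replaces (n + g + δ)·k; here n + g + δ = 0.099.
Maximizing c = f(k) − (n+g+δ)·k gives f'(k) = n+g+δ, i.e. 0.42·k^(0.42−1) = 0.099, so k_gold = (0.42/0.099)^(1/0.58) ≈ 12.0807.
y_gold = 12.0807^0.42 ≈ 2.8476; c_gold = y_gold − 0.099·k_gold ≈ 1.6516.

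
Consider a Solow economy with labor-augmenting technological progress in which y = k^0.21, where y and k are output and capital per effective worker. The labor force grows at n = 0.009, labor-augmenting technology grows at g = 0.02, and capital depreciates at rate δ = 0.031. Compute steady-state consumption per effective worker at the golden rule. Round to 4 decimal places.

Capital per effective worker breaks even when investment replaces (n + g + δ)·k; here n + g + δ = 0.06.
Golden rule sets MPK = n+g+δ: 0.21·k^(0.21−1) = 0.06, so k_gold = (0.21/0.06)^(1/0.79) ≈ 4.8831.
y_gold = 4.8831^0.21 ≈ 1.3952.
c_gold = y_gold − (n+g+δ)·k_gold = 1.3952 − 0.06·4.8831 ≈ 1.1022.

c_gold ≈ 1.1022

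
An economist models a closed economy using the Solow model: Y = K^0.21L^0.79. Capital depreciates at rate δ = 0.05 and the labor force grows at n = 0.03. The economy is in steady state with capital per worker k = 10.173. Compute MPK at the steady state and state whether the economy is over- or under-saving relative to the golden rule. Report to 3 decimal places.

over-saving; MPK ≈ 0.034

n + δ = 0.03 + 0.05 = 0.08.
MPK = 0.21·k^(0.21−1) = 0.21·10.173^(-0.79) ≈ 0.0336.
MPK < 0.08, so the economy is dynamically inefficient (over-saving).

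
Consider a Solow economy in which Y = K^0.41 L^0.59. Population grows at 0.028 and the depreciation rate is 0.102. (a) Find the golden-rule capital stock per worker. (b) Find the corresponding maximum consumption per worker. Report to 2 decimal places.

Capital per worker breaks even when investment replaces (n + δ)·k; here n + δ = 0.13.
Setting f'(k) = n+δ gives 0.41·k^(0.41−1) = 0.13, hence k_gold = (0.41/0.13)^(1/0.59) ≈ 7.0064.
y_gold = 7.0064^0.41 ≈ 2.2215; c_gold = y_gold − 0.13·k_gold ≈ 1.3107.

(a) k_gold ≈ 7.01; (b) c_gold ≈ 1.31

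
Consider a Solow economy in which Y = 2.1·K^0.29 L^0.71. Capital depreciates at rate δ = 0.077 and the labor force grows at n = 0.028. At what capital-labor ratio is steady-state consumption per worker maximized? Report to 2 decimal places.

k_gold ≈ 11.89

Capital per worker breaks even when investment replaces (n + δ)·k; here n + δ = 0.105.
Setting f'(k) = n+δ gives 0.29·2.1·k^(0.29−1) = 0.105, hence k_gold = (0.29·2.1/0.105)^(1/0.71) ≈ 11.8919.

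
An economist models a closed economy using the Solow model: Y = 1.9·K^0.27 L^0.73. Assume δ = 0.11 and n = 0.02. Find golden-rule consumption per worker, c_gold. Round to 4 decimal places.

Break-even investment rate: n + δ = 0.02 + 0.11 = 0.13.
At the golden rule the marginal product of capital equals n+δ: 0.27·1.9·k^(0.27−1) = 0.13. Solving, k_gold = (0.27·1.9/0.13)^(1/0.73) ≈ 6.5566.
y_gold = 1.9·6.5566^0.27 ≈ 3.1569.
c_gold = y_gold − (n+δ)·k_gold = 3.1569 − 0.13·6.5566 ≈ 2.3045.

c_gold ≈ 2.3045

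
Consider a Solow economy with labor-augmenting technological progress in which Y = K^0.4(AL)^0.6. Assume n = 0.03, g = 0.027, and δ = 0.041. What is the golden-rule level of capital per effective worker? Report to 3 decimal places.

Capital per effective worker breaks even when investment replaces (n + g + δ)·k; here n + g + δ = 0.098.
Setting f'(k) = n+g+δ gives 0.4·k^(0.4−1) = 0.098, hence k_gold = (0.4/0.098)^(1/0.6) ≈ 10.4245.

k_gold ≈ 10.425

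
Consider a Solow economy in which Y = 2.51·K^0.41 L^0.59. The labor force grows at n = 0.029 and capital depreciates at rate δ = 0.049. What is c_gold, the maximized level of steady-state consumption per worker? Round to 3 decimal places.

c_gold ≈ 8.894

Break-even investment rate: n + δ = 0.029 + 0.049 = 0.078.
Maximizing c = f(k) − (n+δ)·k gives f'(k) = n+δ, i.e. 0.41·2.51·k^(0.41−1) = 0.078, so k_gold = (0.41·2.51/0.078)^(1/0.59) ≈ 79.2356.
y_gold = 2.51·79.2356^0.41 ≈ 15.0741.
c_gold = y_gold − (n+δ)·k_gold = 15.0741 − 0.078·79.2356 ≈ 8.8937.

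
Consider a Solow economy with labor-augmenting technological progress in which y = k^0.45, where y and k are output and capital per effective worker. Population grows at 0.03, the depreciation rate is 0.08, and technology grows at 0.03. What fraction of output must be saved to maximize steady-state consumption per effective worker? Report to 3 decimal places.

Break-even investment rate: n + g + δ = 0.03 + 0.03 + 0.08 = 0.14.
At the golden rule MPK = n+g+δ, and in any Cobb-Douglas steady state s = (n+g+δ)·k/y = MPK·k/y = capital's share 0.45.

s_gold = 0.450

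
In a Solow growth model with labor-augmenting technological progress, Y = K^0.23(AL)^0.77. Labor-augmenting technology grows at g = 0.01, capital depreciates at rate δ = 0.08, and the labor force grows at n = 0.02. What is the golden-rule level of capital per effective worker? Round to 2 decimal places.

k_gold ≈ 2.61

The effective depreciation rate is n + g + δ = 0.02 + 0.01 + 0.08 = 0.11.
Golden rule sets MPK = n+g+δ: 0.23·k^(0.23−1) = 0.11, so k_gold = (0.23/0.11)^(1/0.77) ≈ 2.6063.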